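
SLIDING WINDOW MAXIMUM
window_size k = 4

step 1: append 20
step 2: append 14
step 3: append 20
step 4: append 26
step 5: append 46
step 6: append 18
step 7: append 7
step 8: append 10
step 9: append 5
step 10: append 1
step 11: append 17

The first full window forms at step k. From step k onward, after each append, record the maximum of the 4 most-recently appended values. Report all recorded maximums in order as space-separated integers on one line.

Answer: 26 46 46 46 46 18 10 17

Derivation:
step 1: append 20 -> window=[20] (not full yet)
step 2: append 14 -> window=[20, 14] (not full yet)
step 3: append 20 -> window=[20, 14, 20] (not full yet)
step 4: append 26 -> window=[20, 14, 20, 26] -> max=26
step 5: append 46 -> window=[14, 20, 26, 46] -> max=46
step 6: append 18 -> window=[20, 26, 46, 18] -> max=46
step 7: append 7 -> window=[26, 46, 18, 7] -> max=46
step 8: append 10 -> window=[46, 18, 7, 10] -> max=46
step 9: append 5 -> window=[18, 7, 10, 5] -> max=18
step 10: append 1 -> window=[7, 10, 5, 1] -> max=10
step 11: append 17 -> window=[10, 5, 1, 17] -> max=17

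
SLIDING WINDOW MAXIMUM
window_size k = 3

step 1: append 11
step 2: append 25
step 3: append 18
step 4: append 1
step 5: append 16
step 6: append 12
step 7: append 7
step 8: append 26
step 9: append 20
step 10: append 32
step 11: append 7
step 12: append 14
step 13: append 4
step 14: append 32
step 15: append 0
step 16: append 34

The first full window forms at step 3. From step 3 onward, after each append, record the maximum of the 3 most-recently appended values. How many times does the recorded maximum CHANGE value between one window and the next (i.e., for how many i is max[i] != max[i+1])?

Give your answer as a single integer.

step 1: append 11 -> window=[11] (not full yet)
step 2: append 25 -> window=[11, 25] (not full yet)
step 3: append 18 -> window=[11, 25, 18] -> max=25
step 4: append 1 -> window=[25, 18, 1] -> max=25
step 5: append 16 -> window=[18, 1, 16] -> max=18
step 6: append 12 -> window=[1, 16, 12] -> max=16
step 7: append 7 -> window=[16, 12, 7] -> max=16
step 8: append 26 -> window=[12, 7, 26] -> max=26
step 9: append 20 -> window=[7, 26, 20] -> max=26
step 10: append 32 -> window=[26, 20, 32] -> max=32
step 11: append 7 -> window=[20, 32, 7] -> max=32
step 12: append 14 -> window=[32, 7, 14] -> max=32
step 13: append 4 -> window=[7, 14, 4] -> max=14
step 14: append 32 -> window=[14, 4, 32] -> max=32
step 15: append 0 -> window=[4, 32, 0] -> max=32
step 16: append 34 -> window=[32, 0, 34] -> max=34
Recorded maximums: 25 25 18 16 16 26 26 32 32 32 14 32 32 34
Changes between consecutive maximums: 7

Answer: 7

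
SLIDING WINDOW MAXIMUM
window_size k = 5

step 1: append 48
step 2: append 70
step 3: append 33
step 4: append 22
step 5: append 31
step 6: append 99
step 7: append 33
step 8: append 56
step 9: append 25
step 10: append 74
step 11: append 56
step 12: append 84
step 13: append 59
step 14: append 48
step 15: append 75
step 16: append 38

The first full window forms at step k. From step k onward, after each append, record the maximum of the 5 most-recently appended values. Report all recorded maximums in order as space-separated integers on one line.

step 1: append 48 -> window=[48] (not full yet)
step 2: append 70 -> window=[48, 70] (not full yet)
step 3: append 33 -> window=[48, 70, 33] (not full yet)
step 4: append 22 -> window=[48, 70, 33, 22] (not full yet)
step 5: append 31 -> window=[48, 70, 33, 22, 31] -> max=70
step 6: append 99 -> window=[70, 33, 22, 31, 99] -> max=99
step 7: append 33 -> window=[33, 22, 31, 99, 33] -> max=99
step 8: append 56 -> window=[22, 31, 99, 33, 56] -> max=99
step 9: append 25 -> window=[31, 99, 33, 56, 25] -> max=99
step 10: append 74 -> window=[99, 33, 56, 25, 74] -> max=99
step 11: append 56 -> window=[33, 56, 25, 74, 56] -> max=74
step 12: append 84 -> window=[56, 25, 74, 56, 84] -> max=84
step 13: append 59 -> window=[25, 74, 56, 84, 59] -> max=84
step 14: append 48 -> window=[74, 56, 84, 59, 48] -> max=84
step 15: append 75 -> window=[56, 84, 59, 48, 75] -> max=84
step 16: append 38 -> window=[84, 59, 48, 75, 38] -> max=84

Answer: 70 99 99 99 99 99 74 84 84 84 84 84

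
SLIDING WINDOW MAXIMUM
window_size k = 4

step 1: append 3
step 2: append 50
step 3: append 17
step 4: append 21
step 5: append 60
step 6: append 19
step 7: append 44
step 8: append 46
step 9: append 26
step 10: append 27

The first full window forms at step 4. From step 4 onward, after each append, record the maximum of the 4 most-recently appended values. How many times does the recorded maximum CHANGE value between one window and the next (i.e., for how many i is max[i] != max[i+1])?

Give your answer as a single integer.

step 1: append 3 -> window=[3] (not full yet)
step 2: append 50 -> window=[3, 50] (not full yet)
step 3: append 17 -> window=[3, 50, 17] (not full yet)
step 4: append 21 -> window=[3, 50, 17, 21] -> max=50
step 5: append 60 -> window=[50, 17, 21, 60] -> max=60
step 6: append 19 -> window=[17, 21, 60, 19] -> max=60
step 7: append 44 -> window=[21, 60, 19, 44] -> max=60
step 8: append 46 -> window=[60, 19, 44, 46] -> max=60
step 9: append 26 -> window=[19, 44, 46, 26] -> max=46
step 10: append 27 -> window=[44, 46, 26, 27] -> max=46
Recorded maximums: 50 60 60 60 60 46 46
Changes between consecutive maximums: 2

Answer: 2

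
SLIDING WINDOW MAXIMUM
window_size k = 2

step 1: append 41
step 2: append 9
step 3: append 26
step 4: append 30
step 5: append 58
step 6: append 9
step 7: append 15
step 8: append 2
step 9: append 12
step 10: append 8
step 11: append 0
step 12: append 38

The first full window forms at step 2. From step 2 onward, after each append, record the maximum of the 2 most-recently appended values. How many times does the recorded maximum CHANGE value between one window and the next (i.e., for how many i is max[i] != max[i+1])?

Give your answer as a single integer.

step 1: append 41 -> window=[41] (not full yet)
step 2: append 9 -> window=[41, 9] -> max=41
step 3: append 26 -> window=[9, 26] -> max=26
step 4: append 30 -> window=[26, 30] -> max=30
step 5: append 58 -> window=[30, 58] -> max=58
step 6: append 9 -> window=[58, 9] -> max=58
step 7: append 15 -> window=[9, 15] -> max=15
step 8: append 2 -> window=[15, 2] -> max=15
step 9: append 12 -> window=[2, 12] -> max=12
step 10: append 8 -> window=[12, 8] -> max=12
step 11: append 0 -> window=[8, 0] -> max=8
step 12: append 38 -> window=[0, 38] -> max=38
Recorded maximums: 41 26 30 58 58 15 15 12 12 8 38
Changes between consecutive maximums: 7

Answer: 7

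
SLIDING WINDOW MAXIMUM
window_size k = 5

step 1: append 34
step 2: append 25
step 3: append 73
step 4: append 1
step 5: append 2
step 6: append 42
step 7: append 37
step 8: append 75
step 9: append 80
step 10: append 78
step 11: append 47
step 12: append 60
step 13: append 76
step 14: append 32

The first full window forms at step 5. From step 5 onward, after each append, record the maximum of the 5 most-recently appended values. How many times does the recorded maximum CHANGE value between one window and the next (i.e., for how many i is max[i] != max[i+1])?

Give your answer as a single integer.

Answer: 3

Derivation:
step 1: append 34 -> window=[34] (not full yet)
step 2: append 25 -> window=[34, 25] (not full yet)
step 3: append 73 -> window=[34, 25, 73] (not full yet)
step 4: append 1 -> window=[34, 25, 73, 1] (not full yet)
step 5: append 2 -> window=[34, 25, 73, 1, 2] -> max=73
step 6: append 42 -> window=[25, 73, 1, 2, 42] -> max=73
step 7: append 37 -> window=[73, 1, 2, 42, 37] -> max=73
step 8: append 75 -> window=[1, 2, 42, 37, 75] -> max=75
step 9: append 80 -> window=[2, 42, 37, 75, 80] -> max=80
step 10: append 78 -> window=[42, 37, 75, 80, 78] -> max=80
step 11: append 47 -> window=[37, 75, 80, 78, 47] -> max=80
step 12: append 60 -> window=[75, 80, 78, 47, 60] -> max=80
step 13: append 76 -> window=[80, 78, 47, 60, 76] -> max=80
step 14: append 32 -> window=[78, 47, 60, 76, 32] -> max=78
Recorded maximums: 73 73 73 75 80 80 80 80 80 78
Changes between consecutive maximums: 3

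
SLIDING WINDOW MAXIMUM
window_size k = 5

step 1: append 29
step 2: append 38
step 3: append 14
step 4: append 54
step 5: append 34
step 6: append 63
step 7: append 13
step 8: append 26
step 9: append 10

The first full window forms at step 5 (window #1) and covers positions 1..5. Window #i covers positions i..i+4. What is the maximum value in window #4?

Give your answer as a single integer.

Answer: 63

Derivation:
step 1: append 29 -> window=[29] (not full yet)
step 2: append 38 -> window=[29, 38] (not full yet)
step 3: append 14 -> window=[29, 38, 14] (not full yet)
step 4: append 54 -> window=[29, 38, 14, 54] (not full yet)
step 5: append 34 -> window=[29, 38, 14, 54, 34] -> max=54
step 6: append 63 -> window=[38, 14, 54, 34, 63] -> max=63
step 7: append 13 -> window=[14, 54, 34, 63, 13] -> max=63
step 8: append 26 -> window=[54, 34, 63, 13, 26] -> max=63
Window #4 max = 63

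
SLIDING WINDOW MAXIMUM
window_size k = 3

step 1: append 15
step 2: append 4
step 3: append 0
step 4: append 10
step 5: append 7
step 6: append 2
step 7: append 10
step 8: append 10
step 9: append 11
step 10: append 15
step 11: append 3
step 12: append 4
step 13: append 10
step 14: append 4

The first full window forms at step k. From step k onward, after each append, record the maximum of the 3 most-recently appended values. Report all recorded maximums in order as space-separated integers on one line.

step 1: append 15 -> window=[15] (not full yet)
step 2: append 4 -> window=[15, 4] (not full yet)
step 3: append 0 -> window=[15, 4, 0] -> max=15
step 4: append 10 -> window=[4, 0, 10] -> max=10
step 5: append 7 -> window=[0, 10, 7] -> max=10
step 6: append 2 -> window=[10, 7, 2] -> max=10
step 7: append 10 -> window=[7, 2, 10] -> max=10
step 8: append 10 -> window=[2, 10, 10] -> max=10
step 9: append 11 -> window=[10, 10, 11] -> max=11
step 10: append 15 -> window=[10, 11, 15] -> max=15
step 11: append 3 -> window=[11, 15, 3] -> max=15
step 12: append 4 -> window=[15, 3, 4] -> max=15
step 13: append 10 -> window=[3, 4, 10] -> max=10
step 14: append 4 -> window=[4, 10, 4] -> max=10

Answer: 15 10 10 10 10 10 11 15 15 15 10 10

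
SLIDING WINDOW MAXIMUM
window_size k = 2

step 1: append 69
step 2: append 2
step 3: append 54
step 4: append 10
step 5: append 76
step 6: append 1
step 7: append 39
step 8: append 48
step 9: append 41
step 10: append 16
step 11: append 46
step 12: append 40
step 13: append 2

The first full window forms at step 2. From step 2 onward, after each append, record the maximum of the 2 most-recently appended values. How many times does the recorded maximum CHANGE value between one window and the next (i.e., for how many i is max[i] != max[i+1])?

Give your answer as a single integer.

Answer: 7

Derivation:
step 1: append 69 -> window=[69] (not full yet)
step 2: append 2 -> window=[69, 2] -> max=69
step 3: append 54 -> window=[2, 54] -> max=54
step 4: append 10 -> window=[54, 10] -> max=54
step 5: append 76 -> window=[10, 76] -> max=76
step 6: append 1 -> window=[76, 1] -> max=76
step 7: append 39 -> window=[1, 39] -> max=39
step 8: append 48 -> window=[39, 48] -> max=48
step 9: append 41 -> window=[48, 41] -> max=48
step 10: append 16 -> window=[41, 16] -> max=41
step 11: append 46 -> window=[16, 46] -> max=46
step 12: append 40 -> window=[46, 40] -> max=46
step 13: append 2 -> window=[40, 2] -> max=40
Recorded maximums: 69 54 54 76 76 39 48 48 41 46 46 40
Changes between consecutive maximums: 7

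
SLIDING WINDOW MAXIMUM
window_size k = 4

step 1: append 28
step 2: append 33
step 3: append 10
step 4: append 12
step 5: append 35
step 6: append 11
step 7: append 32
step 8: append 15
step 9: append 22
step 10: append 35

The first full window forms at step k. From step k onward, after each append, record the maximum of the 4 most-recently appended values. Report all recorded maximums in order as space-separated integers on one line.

step 1: append 28 -> window=[28] (not full yet)
step 2: append 33 -> window=[28, 33] (not full yet)
step 3: append 10 -> window=[28, 33, 10] (not full yet)
step 4: append 12 -> window=[28, 33, 10, 12] -> max=33
step 5: append 35 -> window=[33, 10, 12, 35] -> max=35
step 6: append 11 -> window=[10, 12, 35, 11] -> max=35
step 7: append 32 -> window=[12, 35, 11, 32] -> max=35
step 8: append 15 -> window=[35, 11, 32, 15] -> max=35
step 9: append 22 -> window=[11, 32, 15, 22] -> max=32
step 10: append 35 -> window=[32, 15, 22, 35] -> max=35

Answer: 33 35 35 35 35 32 35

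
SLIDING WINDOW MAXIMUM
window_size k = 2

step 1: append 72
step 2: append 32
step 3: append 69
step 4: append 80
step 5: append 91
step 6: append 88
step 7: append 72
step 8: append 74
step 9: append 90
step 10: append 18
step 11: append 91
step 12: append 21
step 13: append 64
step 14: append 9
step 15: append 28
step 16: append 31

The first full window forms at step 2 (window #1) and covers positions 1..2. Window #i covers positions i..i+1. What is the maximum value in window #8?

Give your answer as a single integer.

Answer: 90

Derivation:
step 1: append 72 -> window=[72] (not full yet)
step 2: append 32 -> window=[72, 32] -> max=72
step 3: append 69 -> window=[32, 69] -> max=69
step 4: append 80 -> window=[69, 80] -> max=80
step 5: append 91 -> window=[80, 91] -> max=91
step 6: append 88 -> window=[91, 88] -> max=91
step 7: append 72 -> window=[88, 72] -> max=88
step 8: append 74 -> window=[72, 74] -> max=74
step 9: append 90 -> window=[74, 90] -> max=90
Window #8 max = 90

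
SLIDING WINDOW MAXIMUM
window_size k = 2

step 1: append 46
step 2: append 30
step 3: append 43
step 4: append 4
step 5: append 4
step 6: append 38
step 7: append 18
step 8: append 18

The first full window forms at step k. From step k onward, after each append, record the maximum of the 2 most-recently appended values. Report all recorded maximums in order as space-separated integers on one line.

Answer: 46 43 43 4 38 38 18

Derivation:
step 1: append 46 -> window=[46] (not full yet)
step 2: append 30 -> window=[46, 30] -> max=46
step 3: append 43 -> window=[30, 43] -> max=43
step 4: append 4 -> window=[43, 4] -> max=43
step 5: append 4 -> window=[4, 4] -> max=4
step 6: append 38 -> window=[4, 38] -> max=38
step 7: append 18 -> window=[38, 18] -> max=38
step 8: append 18 -> window=[18, 18] -> max=18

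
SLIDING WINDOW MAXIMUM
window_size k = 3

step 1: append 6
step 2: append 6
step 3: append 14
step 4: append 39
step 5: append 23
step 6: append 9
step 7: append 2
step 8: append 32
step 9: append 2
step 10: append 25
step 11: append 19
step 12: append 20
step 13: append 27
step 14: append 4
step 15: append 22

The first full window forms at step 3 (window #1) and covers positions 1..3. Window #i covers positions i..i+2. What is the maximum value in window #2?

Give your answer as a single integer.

Answer: 39

Derivation:
step 1: append 6 -> window=[6] (not full yet)
step 2: append 6 -> window=[6, 6] (not full yet)
step 3: append 14 -> window=[6, 6, 14] -> max=14
step 4: append 39 -> window=[6, 14, 39] -> max=39
Window #2 max = 39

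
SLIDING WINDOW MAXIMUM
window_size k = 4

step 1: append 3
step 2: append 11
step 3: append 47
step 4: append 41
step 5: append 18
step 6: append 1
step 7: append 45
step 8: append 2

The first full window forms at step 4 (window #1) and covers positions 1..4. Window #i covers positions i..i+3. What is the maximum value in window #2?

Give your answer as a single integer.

step 1: append 3 -> window=[3] (not full yet)
step 2: append 11 -> window=[3, 11] (not full yet)
step 3: append 47 -> window=[3, 11, 47] (not full yet)
step 4: append 41 -> window=[3, 11, 47, 41] -> max=47
step 5: append 18 -> window=[11, 47, 41, 18] -> max=47
Window #2 max = 47

Answer: 47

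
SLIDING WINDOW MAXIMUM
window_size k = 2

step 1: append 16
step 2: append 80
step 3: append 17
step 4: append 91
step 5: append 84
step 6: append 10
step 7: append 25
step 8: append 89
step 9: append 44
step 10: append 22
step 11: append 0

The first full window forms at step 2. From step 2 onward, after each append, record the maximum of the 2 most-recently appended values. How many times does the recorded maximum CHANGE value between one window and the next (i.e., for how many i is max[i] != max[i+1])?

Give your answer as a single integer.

step 1: append 16 -> window=[16] (not full yet)
step 2: append 80 -> window=[16, 80] -> max=80
step 3: append 17 -> window=[80, 17] -> max=80
step 4: append 91 -> window=[17, 91] -> max=91
step 5: append 84 -> window=[91, 84] -> max=91
step 6: append 10 -> window=[84, 10] -> max=84
step 7: append 25 -> window=[10, 25] -> max=25
step 8: append 89 -> window=[25, 89] -> max=89
step 9: append 44 -> window=[89, 44] -> max=89
step 10: append 22 -> window=[44, 22] -> max=44
step 11: append 0 -> window=[22, 0] -> max=22
Recorded maximums: 80 80 91 91 84 25 89 89 44 22
Changes between consecutive maximums: 6

Answer: 6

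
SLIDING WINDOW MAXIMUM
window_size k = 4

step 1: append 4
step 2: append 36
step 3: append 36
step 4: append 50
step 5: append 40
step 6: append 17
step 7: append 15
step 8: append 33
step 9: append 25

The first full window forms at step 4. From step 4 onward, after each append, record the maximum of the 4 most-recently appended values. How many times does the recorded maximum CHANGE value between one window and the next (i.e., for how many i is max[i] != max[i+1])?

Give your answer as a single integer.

Answer: 2

Derivation:
step 1: append 4 -> window=[4] (not full yet)
step 2: append 36 -> window=[4, 36] (not full yet)
step 3: append 36 -> window=[4, 36, 36] (not full yet)
step 4: append 50 -> window=[4, 36, 36, 50] -> max=50
step 5: append 40 -> window=[36, 36, 50, 40] -> max=50
step 6: append 17 -> window=[36, 50, 40, 17] -> max=50
step 7: append 15 -> window=[50, 40, 17, 15] -> max=50
step 8: append 33 -> window=[40, 17, 15, 33] -> max=40
step 9: append 25 -> window=[17, 15, 33, 25] -> max=33
Recorded maximums: 50 50 50 50 40 33
Changes between consecutive maximums: 2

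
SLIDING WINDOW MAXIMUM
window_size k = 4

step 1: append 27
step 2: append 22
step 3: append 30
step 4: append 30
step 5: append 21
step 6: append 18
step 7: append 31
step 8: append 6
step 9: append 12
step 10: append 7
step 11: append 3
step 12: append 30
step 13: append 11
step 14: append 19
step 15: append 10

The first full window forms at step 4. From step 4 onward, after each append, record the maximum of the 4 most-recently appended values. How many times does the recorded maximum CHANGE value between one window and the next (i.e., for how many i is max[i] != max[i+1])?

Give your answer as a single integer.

step 1: append 27 -> window=[27] (not full yet)
step 2: append 22 -> window=[27, 22] (not full yet)
step 3: append 30 -> window=[27, 22, 30] (not full yet)
step 4: append 30 -> window=[27, 22, 30, 30] -> max=30
step 5: append 21 -> window=[22, 30, 30, 21] -> max=30
step 6: append 18 -> window=[30, 30, 21, 18] -> max=30
step 7: append 31 -> window=[30, 21, 18, 31] -> max=31
step 8: append 6 -> window=[21, 18, 31, 6] -> max=31
step 9: append 12 -> window=[18, 31, 6, 12] -> max=31
step 10: append 7 -> window=[31, 6, 12, 7] -> max=31
step 11: append 3 -> window=[6, 12, 7, 3] -> max=12
step 12: append 30 -> window=[12, 7, 3, 30] -> max=30
step 13: append 11 -> window=[7, 3, 30, 11] -> max=30
step 14: append 19 -> window=[3, 30, 11, 19] -> max=30
step 15: append 10 -> window=[30, 11, 19, 10] -> max=30
Recorded maximums: 30 30 30 31 31 31 31 12 30 30 30 30
Changes between consecutive maximums: 3

Answer: 3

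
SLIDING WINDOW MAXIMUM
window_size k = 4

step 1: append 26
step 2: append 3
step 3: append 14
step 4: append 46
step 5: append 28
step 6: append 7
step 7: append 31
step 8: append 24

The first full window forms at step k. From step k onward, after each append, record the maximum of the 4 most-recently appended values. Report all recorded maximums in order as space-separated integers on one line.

step 1: append 26 -> window=[26] (not full yet)
step 2: append 3 -> window=[26, 3] (not full yet)
step 3: append 14 -> window=[26, 3, 14] (not full yet)
step 4: append 46 -> window=[26, 3, 14, 46] -> max=46
step 5: append 28 -> window=[3, 14, 46, 28] -> max=46
step 6: append 7 -> window=[14, 46, 28, 7] -> max=46
step 7: append 31 -> window=[46, 28, 7, 31] -> max=46
step 8: append 24 -> window=[28, 7, 31, 24] -> max=31

Answer: 46 46 46 46 31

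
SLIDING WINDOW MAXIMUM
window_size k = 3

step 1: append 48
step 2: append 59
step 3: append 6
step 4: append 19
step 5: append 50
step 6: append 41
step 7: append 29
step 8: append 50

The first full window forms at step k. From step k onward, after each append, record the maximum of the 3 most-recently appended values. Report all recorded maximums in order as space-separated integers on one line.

Answer: 59 59 50 50 50 50

Derivation:
step 1: append 48 -> window=[48] (not full yet)
step 2: append 59 -> window=[48, 59] (not full yet)
step 3: append 6 -> window=[48, 59, 6] -> max=59
step 4: append 19 -> window=[59, 6, 19] -> max=59
step 5: append 50 -> window=[6, 19, 50] -> max=50
step 6: append 41 -> window=[19, 50, 41] -> max=50
step 7: append 29 -> window=[50, 41, 29] -> max=50
step 8: append 50 -> window=[41, 29, 50] -> max=50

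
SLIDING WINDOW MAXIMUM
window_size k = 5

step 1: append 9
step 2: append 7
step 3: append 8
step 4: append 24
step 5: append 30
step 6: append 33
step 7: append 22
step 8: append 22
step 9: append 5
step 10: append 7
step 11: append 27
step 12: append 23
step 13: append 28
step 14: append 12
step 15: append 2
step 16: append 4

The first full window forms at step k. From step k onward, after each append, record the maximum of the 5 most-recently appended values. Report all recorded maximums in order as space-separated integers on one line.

Answer: 30 33 33 33 33 33 27 27 28 28 28 28

Derivation:
step 1: append 9 -> window=[9] (not full yet)
step 2: append 7 -> window=[9, 7] (not full yet)
step 3: append 8 -> window=[9, 7, 8] (not full yet)
step 4: append 24 -> window=[9, 7, 8, 24] (not full yet)
step 5: append 30 -> window=[9, 7, 8, 24, 30] -> max=30
step 6: append 33 -> window=[7, 8, 24, 30, 33] -> max=33
step 7: append 22 -> window=[8, 24, 30, 33, 22] -> max=33
step 8: append 22 -> window=[24, 30, 33, 22, 22] -> max=33
step 9: append 5 -> window=[30, 33, 22, 22, 5] -> max=33
step 10: append 7 -> window=[33, 22, 22, 5, 7] -> max=33
step 11: append 27 -> window=[22, 22, 5, 7, 27] -> max=27
step 12: append 23 -> window=[22, 5, 7, 27, 23] -> max=27
step 13: append 28 -> window=[5, 7, 27, 23, 28] -> max=28
step 14: append 12 -> window=[7, 27, 23, 28, 12] -> max=28
step 15: append 2 -> window=[27, 23, 28, 12, 2] -> max=28
step 16: append 4 -> window=[23, 28, 12, 2, 4] -> max=28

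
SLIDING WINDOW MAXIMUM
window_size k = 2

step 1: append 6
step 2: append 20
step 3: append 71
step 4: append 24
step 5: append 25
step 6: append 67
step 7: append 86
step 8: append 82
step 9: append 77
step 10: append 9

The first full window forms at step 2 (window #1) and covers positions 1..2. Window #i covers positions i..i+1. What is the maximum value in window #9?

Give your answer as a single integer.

Answer: 77

Derivation:
step 1: append 6 -> window=[6] (not full yet)
step 2: append 20 -> window=[6, 20] -> max=20
step 3: append 71 -> window=[20, 71] -> max=71
step 4: append 24 -> window=[71, 24] -> max=71
step 5: append 25 -> window=[24, 25] -> max=25
step 6: append 67 -> window=[25, 67] -> max=67
step 7: append 86 -> window=[67, 86] -> max=86
step 8: append 82 -> window=[86, 82] -> max=86
step 9: append 77 -> window=[82, 77] -> max=82
step 10: append 9 -> window=[77, 9] -> max=77
Window #9 max = 77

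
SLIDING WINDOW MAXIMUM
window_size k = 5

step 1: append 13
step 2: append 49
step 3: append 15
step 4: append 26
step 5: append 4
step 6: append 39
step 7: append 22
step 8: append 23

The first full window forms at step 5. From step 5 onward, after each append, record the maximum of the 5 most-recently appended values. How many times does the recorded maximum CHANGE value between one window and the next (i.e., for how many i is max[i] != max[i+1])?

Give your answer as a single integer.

step 1: append 13 -> window=[13] (not full yet)
step 2: append 49 -> window=[13, 49] (not full yet)
step 3: append 15 -> window=[13, 49, 15] (not full yet)
step 4: append 26 -> window=[13, 49, 15, 26] (not full yet)
step 5: append 4 -> window=[13, 49, 15, 26, 4] -> max=49
step 6: append 39 -> window=[49, 15, 26, 4, 39] -> max=49
step 7: append 22 -> window=[15, 26, 4, 39, 22] -> max=39
step 8: append 23 -> window=[26, 4, 39, 22, 23] -> max=39
Recorded maximums: 49 49 39 39
Changes between consecutive maximums: 1

Answer: 1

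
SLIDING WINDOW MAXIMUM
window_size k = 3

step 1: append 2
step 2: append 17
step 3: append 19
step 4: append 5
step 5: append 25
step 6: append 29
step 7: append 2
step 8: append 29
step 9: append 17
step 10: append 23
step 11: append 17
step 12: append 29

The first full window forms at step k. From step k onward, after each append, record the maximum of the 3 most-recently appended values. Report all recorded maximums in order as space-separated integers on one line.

Answer: 19 19 25 29 29 29 29 29 23 29

Derivation:
step 1: append 2 -> window=[2] (not full yet)
step 2: append 17 -> window=[2, 17] (not full yet)
step 3: append 19 -> window=[2, 17, 19] -> max=19
step 4: append 5 -> window=[17, 19, 5] -> max=19
step 5: append 25 -> window=[19, 5, 25] -> max=25
step 6: append 29 -> window=[5, 25, 29] -> max=29
step 7: append 2 -> window=[25, 29, 2] -> max=29
step 8: append 29 -> window=[29, 2, 29] -> max=29
step 9: append 17 -> window=[2, 29, 17] -> max=29
step 10: append 23 -> window=[29, 17, 23] -> max=29
step 11: append 17 -> window=[17, 23, 17] -> max=23
step 12: append 29 -> window=[23, 17, 29] -> max=29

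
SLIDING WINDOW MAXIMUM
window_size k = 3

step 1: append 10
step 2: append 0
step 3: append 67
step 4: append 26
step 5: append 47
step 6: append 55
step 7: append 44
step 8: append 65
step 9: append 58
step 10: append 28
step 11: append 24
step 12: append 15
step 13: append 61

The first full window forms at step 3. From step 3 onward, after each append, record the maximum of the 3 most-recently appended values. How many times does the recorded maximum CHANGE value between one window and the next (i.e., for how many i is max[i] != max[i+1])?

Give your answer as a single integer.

Answer: 5

Derivation:
step 1: append 10 -> window=[10] (not full yet)
step 2: append 0 -> window=[10, 0] (not full yet)
step 3: append 67 -> window=[10, 0, 67] -> max=67
step 4: append 26 -> window=[0, 67, 26] -> max=67
step 5: append 47 -> window=[67, 26, 47] -> max=67
step 6: append 55 -> window=[26, 47, 55] -> max=55
step 7: append 44 -> window=[47, 55, 44] -> max=55
step 8: append 65 -> window=[55, 44, 65] -> max=65
step 9: append 58 -> window=[44, 65, 58] -> max=65
step 10: append 28 -> window=[65, 58, 28] -> max=65
step 11: append 24 -> window=[58, 28, 24] -> max=58
step 12: append 15 -> window=[28, 24, 15] -> max=28
step 13: append 61 -> window=[24, 15, 61] -> max=61
Recorded maximums: 67 67 67 55 55 65 65 65 58 28 61
Changes between consecutive maximums: 5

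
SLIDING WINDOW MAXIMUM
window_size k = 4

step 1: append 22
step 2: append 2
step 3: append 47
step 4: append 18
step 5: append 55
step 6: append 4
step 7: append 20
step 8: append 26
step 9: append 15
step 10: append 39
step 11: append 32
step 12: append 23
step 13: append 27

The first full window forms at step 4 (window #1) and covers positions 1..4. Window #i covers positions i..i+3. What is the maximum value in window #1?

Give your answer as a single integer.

Answer: 47

Derivation:
step 1: append 22 -> window=[22] (not full yet)
step 2: append 2 -> window=[22, 2] (not full yet)
step 3: append 47 -> window=[22, 2, 47] (not full yet)
step 4: append 18 -> window=[22, 2, 47, 18] -> max=47
Window #1 max = 47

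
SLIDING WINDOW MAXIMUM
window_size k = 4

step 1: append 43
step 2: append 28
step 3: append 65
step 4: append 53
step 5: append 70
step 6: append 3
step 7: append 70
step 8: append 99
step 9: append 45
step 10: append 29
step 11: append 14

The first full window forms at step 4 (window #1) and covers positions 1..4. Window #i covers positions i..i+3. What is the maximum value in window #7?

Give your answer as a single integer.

step 1: append 43 -> window=[43] (not full yet)
step 2: append 28 -> window=[43, 28] (not full yet)
step 3: append 65 -> window=[43, 28, 65] (not full yet)
step 4: append 53 -> window=[43, 28, 65, 53] -> max=65
step 5: append 70 -> window=[28, 65, 53, 70] -> max=70
step 6: append 3 -> window=[65, 53, 70, 3] -> max=70
step 7: append 70 -> window=[53, 70, 3, 70] -> max=70
step 8: append 99 -> window=[70, 3, 70, 99] -> max=99
step 9: append 45 -> window=[3, 70, 99, 45] -> max=99
step 10: append 29 -> window=[70, 99, 45, 29] -> max=99
Window #7 max = 99

Answer: 99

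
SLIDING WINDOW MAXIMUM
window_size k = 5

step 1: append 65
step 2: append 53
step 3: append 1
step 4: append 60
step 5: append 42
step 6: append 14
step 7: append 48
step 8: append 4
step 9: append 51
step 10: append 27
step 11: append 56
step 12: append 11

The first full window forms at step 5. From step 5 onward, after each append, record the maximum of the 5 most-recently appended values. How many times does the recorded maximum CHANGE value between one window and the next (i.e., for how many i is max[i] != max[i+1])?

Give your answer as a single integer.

Answer: 3

Derivation:
step 1: append 65 -> window=[65] (not full yet)
step 2: append 53 -> window=[65, 53] (not full yet)
step 3: append 1 -> window=[65, 53, 1] (not full yet)
step 4: append 60 -> window=[65, 53, 1, 60] (not full yet)
step 5: append 42 -> window=[65, 53, 1, 60, 42] -> max=65
step 6: append 14 -> window=[53, 1, 60, 42, 14] -> max=60
step 7: append 48 -> window=[1, 60, 42, 14, 48] -> max=60
step 8: append 4 -> window=[60, 42, 14, 48, 4] -> max=60
step 9: append 51 -> window=[42, 14, 48, 4, 51] -> max=51
step 10: append 27 -> window=[14, 48, 4, 51, 27] -> max=51
step 11: append 56 -> window=[48, 4, 51, 27, 56] -> max=56
step 12: append 11 -> window=[4, 51, 27, 56, 11] -> max=56
Recorded maximums: 65 60 60 60 51 51 56 56
Changes between consecutive maximums: 3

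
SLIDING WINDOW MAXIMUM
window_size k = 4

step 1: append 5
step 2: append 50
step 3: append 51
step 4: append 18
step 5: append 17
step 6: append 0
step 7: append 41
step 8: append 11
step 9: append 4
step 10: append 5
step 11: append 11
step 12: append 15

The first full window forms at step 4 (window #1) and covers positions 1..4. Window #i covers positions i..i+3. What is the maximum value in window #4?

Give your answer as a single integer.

step 1: append 5 -> window=[5] (not full yet)
step 2: append 50 -> window=[5, 50] (not full yet)
step 3: append 51 -> window=[5, 50, 51] (not full yet)
step 4: append 18 -> window=[5, 50, 51, 18] -> max=51
step 5: append 17 -> window=[50, 51, 18, 17] -> max=51
step 6: append 0 -> window=[51, 18, 17, 0] -> max=51
step 7: append 41 -> window=[18, 17, 0, 41] -> max=41
Window #4 max = 41

Answer: 41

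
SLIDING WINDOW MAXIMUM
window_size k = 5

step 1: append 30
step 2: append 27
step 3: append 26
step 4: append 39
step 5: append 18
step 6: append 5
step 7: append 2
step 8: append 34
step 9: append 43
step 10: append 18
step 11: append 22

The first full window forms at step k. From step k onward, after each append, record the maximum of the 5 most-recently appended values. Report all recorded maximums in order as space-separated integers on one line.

step 1: append 30 -> window=[30] (not full yet)
step 2: append 27 -> window=[30, 27] (not full yet)
step 3: append 26 -> window=[30, 27, 26] (not full yet)
step 4: append 39 -> window=[30, 27, 26, 39] (not full yet)
step 5: append 18 -> window=[30, 27, 26, 39, 18] -> max=39
step 6: append 5 -> window=[27, 26, 39, 18, 5] -> max=39
step 7: append 2 -> window=[26, 39, 18, 5, 2] -> max=39
step 8: append 34 -> window=[39, 18, 5, 2, 34] -> max=39
step 9: append 43 -> window=[18, 5, 2, 34, 43] -> max=43
step 10: append 18 -> window=[5, 2, 34, 43, 18] -> max=43
step 11: append 22 -> window=[2, 34, 43, 18, 22] -> max=43

Answer: 39 39 39 39 43 43 43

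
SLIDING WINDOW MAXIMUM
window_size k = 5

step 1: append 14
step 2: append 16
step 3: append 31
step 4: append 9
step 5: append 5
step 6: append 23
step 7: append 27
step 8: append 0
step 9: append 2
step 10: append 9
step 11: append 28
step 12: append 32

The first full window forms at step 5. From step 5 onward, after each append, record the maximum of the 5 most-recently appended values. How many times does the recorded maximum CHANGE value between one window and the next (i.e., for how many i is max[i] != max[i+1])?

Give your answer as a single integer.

Answer: 3

Derivation:
step 1: append 14 -> window=[14] (not full yet)
step 2: append 16 -> window=[14, 16] (not full yet)
step 3: append 31 -> window=[14, 16, 31] (not full yet)
step 4: append 9 -> window=[14, 16, 31, 9] (not full yet)
step 5: append 5 -> window=[14, 16, 31, 9, 5] -> max=31
step 6: append 23 -> window=[16, 31, 9, 5, 23] -> max=31
step 7: append 27 -> window=[31, 9, 5, 23, 27] -> max=31
step 8: append 0 -> window=[9, 5, 23, 27, 0] -> max=27
step 9: append 2 -> window=[5, 23, 27, 0, 2] -> max=27
step 10: append 9 -> window=[23, 27, 0, 2, 9] -> max=27
step 11: append 28 -> window=[27, 0, 2, 9, 28] -> max=28
step 12: append 32 -> window=[0, 2, 9, 28, 32] -> max=32
Recorded maximums: 31 31 31 27 27 27 28 32
Changes between consecutive maximums: 3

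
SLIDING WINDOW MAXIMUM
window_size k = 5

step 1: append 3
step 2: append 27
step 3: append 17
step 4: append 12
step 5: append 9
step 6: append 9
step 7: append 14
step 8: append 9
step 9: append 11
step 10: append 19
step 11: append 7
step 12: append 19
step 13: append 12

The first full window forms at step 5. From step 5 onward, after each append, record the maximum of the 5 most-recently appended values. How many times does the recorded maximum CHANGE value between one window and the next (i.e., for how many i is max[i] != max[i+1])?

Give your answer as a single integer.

step 1: append 3 -> window=[3] (not full yet)
step 2: append 27 -> window=[3, 27] (not full yet)
step 3: append 17 -> window=[3, 27, 17] (not full yet)
step 4: append 12 -> window=[3, 27, 17, 12] (not full yet)
step 5: append 9 -> window=[3, 27, 17, 12, 9] -> max=27
step 6: append 9 -> window=[27, 17, 12, 9, 9] -> max=27
step 7: append 14 -> window=[17, 12, 9, 9, 14] -> max=17
step 8: append 9 -> window=[12, 9, 9, 14, 9] -> max=14
step 9: append 11 -> window=[9, 9, 14, 9, 11] -> max=14
step 10: append 19 -> window=[9, 14, 9, 11, 19] -> max=19
step 11: append 7 -> window=[14, 9, 11, 19, 7] -> max=19
step 12: append 19 -> window=[9, 11, 19, 7, 19] -> max=19
step 13: append 12 -> window=[11, 19, 7, 19, 12] -> max=19
Recorded maximums: 27 27 17 14 14 19 19 19 19
Changes between consecutive maximums: 3

Answer: 3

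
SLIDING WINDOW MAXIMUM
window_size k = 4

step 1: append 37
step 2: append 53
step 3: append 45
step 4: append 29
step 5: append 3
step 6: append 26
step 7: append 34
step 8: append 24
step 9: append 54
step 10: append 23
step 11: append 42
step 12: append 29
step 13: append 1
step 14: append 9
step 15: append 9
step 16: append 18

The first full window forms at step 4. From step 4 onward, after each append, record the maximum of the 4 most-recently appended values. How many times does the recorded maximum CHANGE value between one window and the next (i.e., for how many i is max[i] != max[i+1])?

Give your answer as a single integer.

Answer: 6

Derivation:
step 1: append 37 -> window=[37] (not full yet)
step 2: append 53 -> window=[37, 53] (not full yet)
step 3: append 45 -> window=[37, 53, 45] (not full yet)
step 4: append 29 -> window=[37, 53, 45, 29] -> max=53
step 5: append 3 -> window=[53, 45, 29, 3] -> max=53
step 6: append 26 -> window=[45, 29, 3, 26] -> max=45
step 7: append 34 -> window=[29, 3, 26, 34] -> max=34
step 8: append 24 -> window=[3, 26, 34, 24] -> max=34
step 9: append 54 -> window=[26, 34, 24, 54] -> max=54
step 10: append 23 -> window=[34, 24, 54, 23] -> max=54
step 11: append 42 -> window=[24, 54, 23, 42] -> max=54
step 12: append 29 -> window=[54, 23, 42, 29] -> max=54
step 13: append 1 -> window=[23, 42, 29, 1] -> max=42
step 14: append 9 -> window=[42, 29, 1, 9] -> max=42
step 15: append 9 -> window=[29, 1, 9, 9] -> max=29
step 16: append 18 -> window=[1, 9, 9, 18] -> max=18
Recorded maximums: 53 53 45 34 34 54 54 54 54 42 42 29 18
Changes between consecutive maximums: 6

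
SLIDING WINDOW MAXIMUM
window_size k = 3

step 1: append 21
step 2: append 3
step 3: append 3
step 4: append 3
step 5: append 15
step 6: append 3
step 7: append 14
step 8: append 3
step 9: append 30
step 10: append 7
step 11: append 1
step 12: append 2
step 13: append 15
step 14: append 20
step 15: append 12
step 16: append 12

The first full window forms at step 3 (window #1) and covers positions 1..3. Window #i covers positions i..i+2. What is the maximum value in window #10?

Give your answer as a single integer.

Answer: 7

Derivation:
step 1: append 21 -> window=[21] (not full yet)
step 2: append 3 -> window=[21, 3] (not full yet)
step 3: append 3 -> window=[21, 3, 3] -> max=21
step 4: append 3 -> window=[3, 3, 3] -> max=3
step 5: append 15 -> window=[3, 3, 15] -> max=15
step 6: append 3 -> window=[3, 15, 3] -> max=15
step 7: append 14 -> window=[15, 3, 14] -> max=15
step 8: append 3 -> window=[3, 14, 3] -> max=14
step 9: append 30 -> window=[14, 3, 30] -> max=30
step 10: append 7 -> window=[3, 30, 7] -> max=30
step 11: append 1 -> window=[30, 7, 1] -> max=30
step 12: append 2 -> window=[7, 1, 2] -> max=7
Window #10 max = 7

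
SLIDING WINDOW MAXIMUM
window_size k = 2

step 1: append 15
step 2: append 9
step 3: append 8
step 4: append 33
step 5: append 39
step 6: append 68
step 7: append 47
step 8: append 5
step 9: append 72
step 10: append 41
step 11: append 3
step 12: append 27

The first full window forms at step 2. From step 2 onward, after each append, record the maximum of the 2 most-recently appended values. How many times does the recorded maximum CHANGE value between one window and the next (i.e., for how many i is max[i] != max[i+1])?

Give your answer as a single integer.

step 1: append 15 -> window=[15] (not full yet)
step 2: append 9 -> window=[15, 9] -> max=15
step 3: append 8 -> window=[9, 8] -> max=9
step 4: append 33 -> window=[8, 33] -> max=33
step 5: append 39 -> window=[33, 39] -> max=39
step 6: append 68 -> window=[39, 68] -> max=68
step 7: append 47 -> window=[68, 47] -> max=68
step 8: append 5 -> window=[47, 5] -> max=47
step 9: append 72 -> window=[5, 72] -> max=72
step 10: append 41 -> window=[72, 41] -> max=72
step 11: append 3 -> window=[41, 3] -> max=41
step 12: append 27 -> window=[3, 27] -> max=27
Recorded maximums: 15 9 33 39 68 68 47 72 72 41 27
Changes between consecutive maximums: 8

Answer: 8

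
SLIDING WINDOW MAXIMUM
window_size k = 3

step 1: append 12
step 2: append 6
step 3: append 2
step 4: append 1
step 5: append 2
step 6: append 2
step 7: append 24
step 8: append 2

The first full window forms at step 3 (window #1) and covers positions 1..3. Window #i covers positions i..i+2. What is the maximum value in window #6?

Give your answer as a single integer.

step 1: append 12 -> window=[12] (not full yet)
step 2: append 6 -> window=[12, 6] (not full yet)
step 3: append 2 -> window=[12, 6, 2] -> max=12
step 4: append 1 -> window=[6, 2, 1] -> max=6
step 5: append 2 -> window=[2, 1, 2] -> max=2
step 6: append 2 -> window=[1, 2, 2] -> max=2
step 7: append 24 -> window=[2, 2, 24] -> max=24
step 8: append 2 -> window=[2, 24, 2] -> max=24
Window #6 max = 24

Answer: 24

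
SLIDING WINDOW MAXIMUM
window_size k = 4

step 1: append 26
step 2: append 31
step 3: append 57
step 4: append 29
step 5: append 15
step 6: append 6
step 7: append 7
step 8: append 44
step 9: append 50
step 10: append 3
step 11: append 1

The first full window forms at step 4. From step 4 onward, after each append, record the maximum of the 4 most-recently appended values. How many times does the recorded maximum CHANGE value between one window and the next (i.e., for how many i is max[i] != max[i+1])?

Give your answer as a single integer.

Answer: 3

Derivation:
step 1: append 26 -> window=[26] (not full yet)
step 2: append 31 -> window=[26, 31] (not full yet)
step 3: append 57 -> window=[26, 31, 57] (not full yet)
step 4: append 29 -> window=[26, 31, 57, 29] -> max=57
step 5: append 15 -> window=[31, 57, 29, 15] -> max=57
step 6: append 6 -> window=[57, 29, 15, 6] -> max=57
step 7: append 7 -> window=[29, 15, 6, 7] -> max=29
step 8: append 44 -> window=[15, 6, 7, 44] -> max=44
step 9: append 50 -> window=[6, 7, 44, 50] -> max=50
step 10: append 3 -> window=[7, 44, 50, 3] -> max=50
step 11: append 1 -> window=[44, 50, 3, 1] -> max=50
Recorded maximums: 57 57 57 29 44 50 50 50
Changes between consecutive maximums: 3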